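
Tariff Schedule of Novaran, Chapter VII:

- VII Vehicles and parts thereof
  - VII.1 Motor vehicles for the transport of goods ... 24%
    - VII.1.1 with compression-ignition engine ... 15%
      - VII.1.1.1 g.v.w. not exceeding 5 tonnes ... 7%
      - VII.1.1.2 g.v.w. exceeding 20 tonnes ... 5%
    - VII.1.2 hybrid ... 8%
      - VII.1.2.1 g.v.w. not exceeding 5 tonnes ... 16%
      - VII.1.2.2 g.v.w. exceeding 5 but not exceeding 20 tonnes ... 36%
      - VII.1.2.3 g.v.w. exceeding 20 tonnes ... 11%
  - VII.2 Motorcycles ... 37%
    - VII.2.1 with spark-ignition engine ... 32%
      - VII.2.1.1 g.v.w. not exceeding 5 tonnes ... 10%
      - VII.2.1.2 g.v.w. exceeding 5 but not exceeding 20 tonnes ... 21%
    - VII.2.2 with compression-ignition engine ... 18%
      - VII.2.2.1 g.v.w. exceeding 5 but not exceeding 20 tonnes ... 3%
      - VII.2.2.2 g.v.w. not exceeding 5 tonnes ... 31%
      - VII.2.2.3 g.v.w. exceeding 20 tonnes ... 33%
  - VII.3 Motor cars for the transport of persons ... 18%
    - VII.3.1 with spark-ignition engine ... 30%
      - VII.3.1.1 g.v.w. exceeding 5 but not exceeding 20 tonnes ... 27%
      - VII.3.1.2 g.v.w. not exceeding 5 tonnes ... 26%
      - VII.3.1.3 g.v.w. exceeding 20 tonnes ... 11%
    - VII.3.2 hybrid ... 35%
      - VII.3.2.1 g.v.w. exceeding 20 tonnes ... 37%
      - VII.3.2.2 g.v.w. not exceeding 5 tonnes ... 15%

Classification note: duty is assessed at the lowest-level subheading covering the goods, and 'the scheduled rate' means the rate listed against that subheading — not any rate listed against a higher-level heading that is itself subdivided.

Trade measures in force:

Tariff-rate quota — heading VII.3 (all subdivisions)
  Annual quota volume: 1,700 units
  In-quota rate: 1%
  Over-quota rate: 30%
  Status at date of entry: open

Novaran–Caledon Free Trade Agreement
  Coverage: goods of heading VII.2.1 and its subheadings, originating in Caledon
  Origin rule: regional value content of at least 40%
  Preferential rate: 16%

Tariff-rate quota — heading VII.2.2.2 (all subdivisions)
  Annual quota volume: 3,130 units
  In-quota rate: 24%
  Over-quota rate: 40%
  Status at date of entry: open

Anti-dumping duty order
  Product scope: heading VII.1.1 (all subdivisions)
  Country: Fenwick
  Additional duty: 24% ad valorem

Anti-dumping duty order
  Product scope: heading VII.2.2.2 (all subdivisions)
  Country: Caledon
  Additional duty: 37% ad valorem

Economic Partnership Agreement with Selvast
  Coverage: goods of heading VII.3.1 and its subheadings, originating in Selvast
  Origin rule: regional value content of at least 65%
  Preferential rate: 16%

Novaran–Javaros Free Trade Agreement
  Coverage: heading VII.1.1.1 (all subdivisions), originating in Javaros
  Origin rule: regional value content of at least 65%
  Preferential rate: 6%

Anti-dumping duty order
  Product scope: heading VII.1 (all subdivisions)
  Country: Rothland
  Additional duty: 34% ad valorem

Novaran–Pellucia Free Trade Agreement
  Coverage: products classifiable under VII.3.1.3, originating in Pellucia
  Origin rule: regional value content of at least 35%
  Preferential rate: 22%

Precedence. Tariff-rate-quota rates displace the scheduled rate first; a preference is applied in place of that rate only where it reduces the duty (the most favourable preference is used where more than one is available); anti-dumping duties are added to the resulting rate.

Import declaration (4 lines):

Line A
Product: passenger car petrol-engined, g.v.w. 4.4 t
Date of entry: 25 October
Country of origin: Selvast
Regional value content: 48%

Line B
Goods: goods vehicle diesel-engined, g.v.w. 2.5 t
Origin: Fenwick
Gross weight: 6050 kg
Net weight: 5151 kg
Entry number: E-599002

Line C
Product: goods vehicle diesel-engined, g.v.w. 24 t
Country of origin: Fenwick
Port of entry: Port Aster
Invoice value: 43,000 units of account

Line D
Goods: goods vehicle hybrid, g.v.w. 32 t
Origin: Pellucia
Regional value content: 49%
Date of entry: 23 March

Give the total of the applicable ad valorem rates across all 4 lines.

Line A: passenger car → VII.3; petrol-engined → VII.3.1; g.v.w. 4.4 t → VII.3.1.2. Scheduled 26%. quota on VII.3 open → in-quota 1%; Selvast agreement on VII.3.1: RVC < 65%. → 1%.
Line B: goods vehicle → VII.1; diesel-engined → VII.1.1; g.v.w. 2.5 t → VII.1.1.1. Scheduled 7%. anti-dumping (Fenwick, VII.1.1): +24%; total 7% + 24% = 31%. → 31%.
Line C: goods vehicle → VII.1; diesel-engined → VII.1.1; g.v.w. 24 t → VII.1.1.2. Scheduled 5%. anti-dumping (Fenwick, VII.1.1): +24%; total 5% + 24% = 29%. → 29%.
Line D: goods vehicle → VII.1; hybrid → VII.1.2; g.v.w. 32 t → VII.1.2.3. Scheduled 11%. Pellucia agreement on VII.3.1.3: VII.1.2.3 not covered. → 11%.
Sum: 1% + 31% + 29% + 11% = 72%.

72%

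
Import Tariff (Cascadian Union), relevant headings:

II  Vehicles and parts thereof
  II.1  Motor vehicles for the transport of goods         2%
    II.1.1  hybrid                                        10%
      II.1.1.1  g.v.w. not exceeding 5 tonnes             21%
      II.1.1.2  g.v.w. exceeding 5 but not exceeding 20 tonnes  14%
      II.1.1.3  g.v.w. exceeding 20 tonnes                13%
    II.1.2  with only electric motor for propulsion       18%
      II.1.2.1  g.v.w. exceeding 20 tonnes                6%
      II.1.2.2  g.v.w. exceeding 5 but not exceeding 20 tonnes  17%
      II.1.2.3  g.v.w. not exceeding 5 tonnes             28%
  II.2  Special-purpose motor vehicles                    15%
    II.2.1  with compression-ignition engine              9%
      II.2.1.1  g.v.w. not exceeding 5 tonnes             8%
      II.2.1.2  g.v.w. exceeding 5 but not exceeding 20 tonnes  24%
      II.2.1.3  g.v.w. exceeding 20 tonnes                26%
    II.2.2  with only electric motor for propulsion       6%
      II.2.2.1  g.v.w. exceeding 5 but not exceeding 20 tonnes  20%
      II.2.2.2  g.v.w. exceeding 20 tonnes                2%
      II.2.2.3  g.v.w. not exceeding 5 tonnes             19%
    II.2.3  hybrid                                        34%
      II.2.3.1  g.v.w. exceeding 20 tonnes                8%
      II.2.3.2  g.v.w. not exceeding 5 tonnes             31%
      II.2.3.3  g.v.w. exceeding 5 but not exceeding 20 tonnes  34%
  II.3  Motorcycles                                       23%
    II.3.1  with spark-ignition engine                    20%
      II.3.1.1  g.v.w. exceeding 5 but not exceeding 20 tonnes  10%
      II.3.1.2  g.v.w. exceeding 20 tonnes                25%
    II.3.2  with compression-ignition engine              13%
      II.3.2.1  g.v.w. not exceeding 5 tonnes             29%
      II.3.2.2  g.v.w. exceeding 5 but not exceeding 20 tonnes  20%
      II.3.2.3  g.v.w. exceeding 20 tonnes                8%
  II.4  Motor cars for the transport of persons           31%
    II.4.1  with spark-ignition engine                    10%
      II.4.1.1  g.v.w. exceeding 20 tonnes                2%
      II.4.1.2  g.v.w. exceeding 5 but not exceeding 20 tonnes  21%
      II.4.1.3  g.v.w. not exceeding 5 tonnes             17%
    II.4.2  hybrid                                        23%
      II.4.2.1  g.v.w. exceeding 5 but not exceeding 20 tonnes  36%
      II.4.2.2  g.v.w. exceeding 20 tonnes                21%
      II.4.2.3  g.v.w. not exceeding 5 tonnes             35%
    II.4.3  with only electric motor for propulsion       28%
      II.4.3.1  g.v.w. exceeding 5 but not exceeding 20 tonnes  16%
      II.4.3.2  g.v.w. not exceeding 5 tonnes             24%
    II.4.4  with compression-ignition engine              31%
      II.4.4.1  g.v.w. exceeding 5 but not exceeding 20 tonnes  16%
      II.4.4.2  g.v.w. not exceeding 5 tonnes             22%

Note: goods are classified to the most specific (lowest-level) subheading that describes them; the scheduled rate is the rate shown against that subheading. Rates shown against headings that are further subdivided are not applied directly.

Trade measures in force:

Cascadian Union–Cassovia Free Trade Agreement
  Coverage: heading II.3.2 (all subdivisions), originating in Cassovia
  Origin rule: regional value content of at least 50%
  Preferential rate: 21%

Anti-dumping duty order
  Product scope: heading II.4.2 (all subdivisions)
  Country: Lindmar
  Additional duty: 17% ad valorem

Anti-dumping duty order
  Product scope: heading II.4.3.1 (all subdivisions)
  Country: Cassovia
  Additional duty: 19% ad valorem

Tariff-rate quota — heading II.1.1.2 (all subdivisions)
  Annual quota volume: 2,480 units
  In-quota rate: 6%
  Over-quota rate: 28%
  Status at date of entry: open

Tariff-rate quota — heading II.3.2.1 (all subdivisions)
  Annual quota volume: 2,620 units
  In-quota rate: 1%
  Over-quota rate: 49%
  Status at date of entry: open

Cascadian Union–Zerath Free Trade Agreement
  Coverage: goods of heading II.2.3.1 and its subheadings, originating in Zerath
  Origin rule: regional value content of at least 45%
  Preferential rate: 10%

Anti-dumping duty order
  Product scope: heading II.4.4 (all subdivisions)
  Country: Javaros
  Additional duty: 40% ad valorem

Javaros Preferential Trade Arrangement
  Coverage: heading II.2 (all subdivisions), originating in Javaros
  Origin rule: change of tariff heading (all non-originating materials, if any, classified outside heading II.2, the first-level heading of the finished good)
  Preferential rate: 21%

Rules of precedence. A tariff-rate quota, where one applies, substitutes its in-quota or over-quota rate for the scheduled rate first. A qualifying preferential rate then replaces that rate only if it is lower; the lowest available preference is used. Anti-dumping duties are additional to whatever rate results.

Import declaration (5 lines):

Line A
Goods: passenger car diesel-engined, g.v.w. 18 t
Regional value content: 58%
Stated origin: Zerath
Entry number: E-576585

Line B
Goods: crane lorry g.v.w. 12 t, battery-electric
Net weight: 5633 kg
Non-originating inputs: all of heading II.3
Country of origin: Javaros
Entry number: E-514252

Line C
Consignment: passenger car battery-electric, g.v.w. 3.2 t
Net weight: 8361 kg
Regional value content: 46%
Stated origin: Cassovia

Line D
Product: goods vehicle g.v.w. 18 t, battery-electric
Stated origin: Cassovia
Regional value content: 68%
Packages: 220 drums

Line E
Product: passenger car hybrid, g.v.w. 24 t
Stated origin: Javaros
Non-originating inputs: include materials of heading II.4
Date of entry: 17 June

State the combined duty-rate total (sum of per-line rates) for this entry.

98%

Line A: passenger car → II.4; diesel-engined → II.4.4; g.v.w. 18 t → II.4.4.1. Scheduled 16%. Zerath agreement on II.2.3.1: II.4.4.1 not covered. → 16%.
Line B: crane lorry → II.2; battery-electric → II.2.2; g.v.w. 12 t → II.2.2.1. Scheduled 20%. Javaros agreement on II.2: CTH met → 21% available; preference 21% not lower than 20% → no reduction. → 20%.
Line C: passenger car → II.4; battery-electric → II.4.3; g.v.w. 3.2 t → II.4.3.2. Scheduled 24%. Cassovia agreement on II.3.2: II.4.3.2 not covered. → 24%.
Line D: goods vehicle → II.1; battery-electric → II.1.2; g.v.w. 18 t → II.1.2.2. Scheduled 17%. Cassovia agreement on II.3.2: II.1.2.2 not covered. → 17%.
Line E: passenger car → II.4; hybrid → II.4.2; g.v.w. 24 t → II.4.2.2. Scheduled 21%. Javaros agreement on II.2: II.4.2.2 not covered. → 21%.
Sum: 16% + 20% + 24% + 17% + 21% = 98%.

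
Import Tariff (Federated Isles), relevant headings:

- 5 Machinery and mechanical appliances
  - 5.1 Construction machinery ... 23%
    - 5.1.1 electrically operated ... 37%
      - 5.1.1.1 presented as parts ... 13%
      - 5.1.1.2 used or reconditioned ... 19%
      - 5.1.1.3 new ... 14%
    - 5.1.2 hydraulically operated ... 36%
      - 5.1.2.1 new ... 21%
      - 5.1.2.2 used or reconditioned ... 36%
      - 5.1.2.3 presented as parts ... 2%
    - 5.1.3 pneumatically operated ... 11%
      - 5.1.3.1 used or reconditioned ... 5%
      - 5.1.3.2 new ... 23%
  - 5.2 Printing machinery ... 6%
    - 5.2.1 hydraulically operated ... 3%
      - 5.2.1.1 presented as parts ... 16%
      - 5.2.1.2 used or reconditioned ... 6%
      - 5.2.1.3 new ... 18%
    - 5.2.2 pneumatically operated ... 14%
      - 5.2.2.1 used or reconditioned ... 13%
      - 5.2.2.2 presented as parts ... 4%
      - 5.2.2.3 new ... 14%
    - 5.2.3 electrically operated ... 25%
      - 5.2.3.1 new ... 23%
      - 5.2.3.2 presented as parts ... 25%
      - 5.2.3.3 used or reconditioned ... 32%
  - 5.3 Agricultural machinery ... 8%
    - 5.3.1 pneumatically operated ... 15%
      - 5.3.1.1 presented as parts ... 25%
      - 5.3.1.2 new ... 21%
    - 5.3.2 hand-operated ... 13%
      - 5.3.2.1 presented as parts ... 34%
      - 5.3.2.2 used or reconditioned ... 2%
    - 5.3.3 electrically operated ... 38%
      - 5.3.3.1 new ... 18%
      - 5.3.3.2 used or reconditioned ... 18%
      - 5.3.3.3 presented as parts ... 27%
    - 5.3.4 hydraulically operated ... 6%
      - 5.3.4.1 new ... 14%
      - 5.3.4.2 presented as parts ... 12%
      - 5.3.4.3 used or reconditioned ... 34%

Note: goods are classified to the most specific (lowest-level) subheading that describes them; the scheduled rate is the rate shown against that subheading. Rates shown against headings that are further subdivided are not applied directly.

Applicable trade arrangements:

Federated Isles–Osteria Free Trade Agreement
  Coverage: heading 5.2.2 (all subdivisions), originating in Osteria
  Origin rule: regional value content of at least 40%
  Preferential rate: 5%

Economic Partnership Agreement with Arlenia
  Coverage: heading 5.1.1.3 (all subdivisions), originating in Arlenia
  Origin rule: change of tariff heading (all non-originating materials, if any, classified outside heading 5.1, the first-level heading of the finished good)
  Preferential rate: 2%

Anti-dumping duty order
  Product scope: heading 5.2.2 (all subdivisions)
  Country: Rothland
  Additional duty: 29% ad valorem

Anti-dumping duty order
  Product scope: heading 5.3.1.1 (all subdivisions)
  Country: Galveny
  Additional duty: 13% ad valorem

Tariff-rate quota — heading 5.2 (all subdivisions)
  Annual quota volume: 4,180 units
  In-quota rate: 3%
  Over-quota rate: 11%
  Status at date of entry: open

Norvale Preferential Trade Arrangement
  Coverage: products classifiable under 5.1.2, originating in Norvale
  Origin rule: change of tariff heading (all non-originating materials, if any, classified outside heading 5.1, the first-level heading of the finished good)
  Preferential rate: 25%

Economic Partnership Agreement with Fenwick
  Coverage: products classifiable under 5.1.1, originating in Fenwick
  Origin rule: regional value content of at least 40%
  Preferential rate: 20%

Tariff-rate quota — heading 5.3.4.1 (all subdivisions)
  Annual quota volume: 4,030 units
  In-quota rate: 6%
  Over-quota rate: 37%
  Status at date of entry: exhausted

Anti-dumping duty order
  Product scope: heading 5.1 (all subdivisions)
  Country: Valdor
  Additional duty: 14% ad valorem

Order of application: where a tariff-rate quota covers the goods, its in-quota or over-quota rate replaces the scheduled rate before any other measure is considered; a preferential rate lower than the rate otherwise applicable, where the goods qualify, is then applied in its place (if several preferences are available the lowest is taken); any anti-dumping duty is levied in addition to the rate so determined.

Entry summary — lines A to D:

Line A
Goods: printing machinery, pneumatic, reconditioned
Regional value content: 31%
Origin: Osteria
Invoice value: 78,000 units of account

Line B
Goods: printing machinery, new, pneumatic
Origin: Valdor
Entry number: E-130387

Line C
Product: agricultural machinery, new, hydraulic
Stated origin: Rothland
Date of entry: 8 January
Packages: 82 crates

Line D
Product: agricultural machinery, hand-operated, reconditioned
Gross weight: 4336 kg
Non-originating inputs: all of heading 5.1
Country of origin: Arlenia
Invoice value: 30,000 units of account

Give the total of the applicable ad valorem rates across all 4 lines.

45%

Line A: printing → 5.2; pneumatic → 5.2.2; reconditioned → 5.2.2.1. Scheduled 13%. quota on 5.2 open → in-quota 3%; Osteria agreement on 5.2.2: RVC < 40%. → 3%.
Line B: printing → 5.2; pneumatic → 5.2.2; new → 5.2.2.3. Scheduled 14%. quota on 5.2 open → in-quota 3%. → 3%.
Line C: agricultural → 5.3; hydraulic → 5.3.4; new → 5.3.4.1. Scheduled 14%. quota on 5.3.4.1 exhausted → over-quota 37%. → 37%.
Line D: agricultural → 5.3; hand-operated → 5.3.2; reconditioned → 5.3.2.2. Scheduled 2%. Arlenia agreement on 5.1.1.3: 5.3.2.2 not covered. → 2%.
Sum: 3% + 3% + 37% + 2% = 45%.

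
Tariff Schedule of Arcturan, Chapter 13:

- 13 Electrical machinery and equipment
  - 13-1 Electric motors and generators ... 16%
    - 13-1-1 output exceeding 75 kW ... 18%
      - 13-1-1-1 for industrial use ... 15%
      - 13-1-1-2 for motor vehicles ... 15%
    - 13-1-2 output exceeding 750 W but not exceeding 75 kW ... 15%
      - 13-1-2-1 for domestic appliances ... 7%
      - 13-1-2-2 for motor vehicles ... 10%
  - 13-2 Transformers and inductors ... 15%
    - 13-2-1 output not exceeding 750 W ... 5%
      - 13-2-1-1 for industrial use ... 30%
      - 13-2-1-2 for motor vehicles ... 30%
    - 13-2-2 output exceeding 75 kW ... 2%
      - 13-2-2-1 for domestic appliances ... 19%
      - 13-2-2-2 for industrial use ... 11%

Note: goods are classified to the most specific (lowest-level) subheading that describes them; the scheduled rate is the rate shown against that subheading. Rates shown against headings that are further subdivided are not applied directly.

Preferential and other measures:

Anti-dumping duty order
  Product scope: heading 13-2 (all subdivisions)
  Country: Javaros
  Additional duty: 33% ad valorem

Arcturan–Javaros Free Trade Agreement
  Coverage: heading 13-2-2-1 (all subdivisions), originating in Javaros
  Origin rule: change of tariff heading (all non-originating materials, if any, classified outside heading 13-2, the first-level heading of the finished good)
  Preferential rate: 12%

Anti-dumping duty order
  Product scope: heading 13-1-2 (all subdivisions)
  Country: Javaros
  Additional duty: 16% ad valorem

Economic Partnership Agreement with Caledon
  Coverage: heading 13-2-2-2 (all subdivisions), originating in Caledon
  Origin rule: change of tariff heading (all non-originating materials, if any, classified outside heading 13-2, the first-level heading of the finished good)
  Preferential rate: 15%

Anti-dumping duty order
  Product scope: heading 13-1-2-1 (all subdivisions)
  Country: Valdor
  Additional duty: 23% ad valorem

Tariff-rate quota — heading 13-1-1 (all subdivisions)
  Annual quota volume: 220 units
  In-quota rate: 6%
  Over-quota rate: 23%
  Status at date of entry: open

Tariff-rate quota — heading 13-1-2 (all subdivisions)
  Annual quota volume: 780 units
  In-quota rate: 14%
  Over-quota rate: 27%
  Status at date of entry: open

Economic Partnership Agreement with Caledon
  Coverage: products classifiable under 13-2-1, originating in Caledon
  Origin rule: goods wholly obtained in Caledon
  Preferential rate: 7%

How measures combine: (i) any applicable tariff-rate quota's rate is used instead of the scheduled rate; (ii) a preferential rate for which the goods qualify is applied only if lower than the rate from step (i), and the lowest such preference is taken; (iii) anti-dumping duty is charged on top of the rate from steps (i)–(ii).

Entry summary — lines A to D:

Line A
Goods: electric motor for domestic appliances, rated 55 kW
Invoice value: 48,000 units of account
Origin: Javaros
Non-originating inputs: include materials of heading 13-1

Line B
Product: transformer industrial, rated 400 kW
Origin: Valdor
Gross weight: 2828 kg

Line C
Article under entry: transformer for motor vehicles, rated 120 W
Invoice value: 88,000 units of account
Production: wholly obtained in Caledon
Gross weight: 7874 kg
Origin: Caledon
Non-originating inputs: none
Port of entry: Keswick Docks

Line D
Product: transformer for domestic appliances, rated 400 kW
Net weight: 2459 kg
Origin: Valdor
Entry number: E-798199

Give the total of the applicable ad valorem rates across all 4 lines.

67%

Line A: electric motor → 13-1; rated 55 kW → 13-1-2; for domestic appliances → 13-1-2-1. Scheduled 7%. quota on 13-1-2 open → in-quota 14%; Javaros agreement on 13-2-2-1: 13-1-2-1 not covered; anti-dumping (Javaros, 13-1-2): +16%; total 14% + 16% = 30%. → 30%.
Line B: transformer → 13-2; rated 400 kW → 13-2-2; industrial → 13-2-2-2. Scheduled 11%. No special measure applies. → 11%.
Line C: transformer → 13-2; rated 120 W → 13-2-1; for motor vehicles → 13-2-1-2. Scheduled 30%. Caledon agreement on 13-2-2-2: 13-2-1-2 not covered; Caledon agreement on 13-2-1: wholly obtained → 7% available; preferential 7%. → 7%.
Line D: transformer → 13-2; rated 400 kW → 13-2-2; for domestic appliances → 13-2-2-1. Scheduled 19%. No special measure applies. → 19%.
Sum: 30% + 11% + 7% + 19% = 67%.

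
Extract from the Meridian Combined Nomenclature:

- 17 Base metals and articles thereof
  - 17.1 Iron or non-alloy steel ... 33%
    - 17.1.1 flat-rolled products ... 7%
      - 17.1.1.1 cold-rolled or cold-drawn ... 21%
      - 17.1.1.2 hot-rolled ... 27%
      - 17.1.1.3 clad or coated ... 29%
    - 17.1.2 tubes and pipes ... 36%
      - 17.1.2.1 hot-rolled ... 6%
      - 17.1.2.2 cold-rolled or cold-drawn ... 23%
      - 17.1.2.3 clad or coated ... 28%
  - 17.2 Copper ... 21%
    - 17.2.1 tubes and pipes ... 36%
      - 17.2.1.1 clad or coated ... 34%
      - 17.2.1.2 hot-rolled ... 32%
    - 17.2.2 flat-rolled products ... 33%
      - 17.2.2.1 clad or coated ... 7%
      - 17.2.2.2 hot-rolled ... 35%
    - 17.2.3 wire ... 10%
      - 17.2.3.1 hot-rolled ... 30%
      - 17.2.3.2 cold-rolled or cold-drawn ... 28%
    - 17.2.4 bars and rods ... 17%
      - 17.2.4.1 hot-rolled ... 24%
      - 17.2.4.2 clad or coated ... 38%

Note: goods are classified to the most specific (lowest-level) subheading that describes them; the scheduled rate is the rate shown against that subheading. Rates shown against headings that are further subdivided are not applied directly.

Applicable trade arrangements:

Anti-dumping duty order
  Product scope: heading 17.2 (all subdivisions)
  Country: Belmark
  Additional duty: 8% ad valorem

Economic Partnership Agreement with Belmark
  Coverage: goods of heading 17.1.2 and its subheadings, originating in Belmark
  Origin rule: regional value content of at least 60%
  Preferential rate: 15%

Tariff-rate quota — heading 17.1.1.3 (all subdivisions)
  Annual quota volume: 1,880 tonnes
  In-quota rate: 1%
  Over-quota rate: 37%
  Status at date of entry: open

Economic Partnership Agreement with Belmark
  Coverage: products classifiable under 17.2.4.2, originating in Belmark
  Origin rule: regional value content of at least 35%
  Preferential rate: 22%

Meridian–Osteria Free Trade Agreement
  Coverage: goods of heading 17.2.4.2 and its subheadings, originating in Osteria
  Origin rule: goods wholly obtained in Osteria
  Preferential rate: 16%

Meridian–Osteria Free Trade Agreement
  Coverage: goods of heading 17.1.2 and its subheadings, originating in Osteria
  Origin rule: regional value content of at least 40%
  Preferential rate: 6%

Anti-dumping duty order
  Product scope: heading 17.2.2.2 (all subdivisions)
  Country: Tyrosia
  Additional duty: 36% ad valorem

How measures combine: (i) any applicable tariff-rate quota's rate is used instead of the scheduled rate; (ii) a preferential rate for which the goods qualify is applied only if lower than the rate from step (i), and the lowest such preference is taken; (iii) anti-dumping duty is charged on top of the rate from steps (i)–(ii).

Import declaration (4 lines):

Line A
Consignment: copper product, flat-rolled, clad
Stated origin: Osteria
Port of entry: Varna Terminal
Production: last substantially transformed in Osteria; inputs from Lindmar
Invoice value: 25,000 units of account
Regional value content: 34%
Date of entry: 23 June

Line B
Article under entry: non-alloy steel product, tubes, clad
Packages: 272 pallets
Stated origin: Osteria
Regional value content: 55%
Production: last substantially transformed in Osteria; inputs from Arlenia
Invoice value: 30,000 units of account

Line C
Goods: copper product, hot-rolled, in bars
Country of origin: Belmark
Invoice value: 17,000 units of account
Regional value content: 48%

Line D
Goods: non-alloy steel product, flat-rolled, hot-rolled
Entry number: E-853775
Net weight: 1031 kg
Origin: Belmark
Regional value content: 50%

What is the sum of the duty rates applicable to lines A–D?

72%

Line A: copper → 17.2; flat-rolled → 17.2.2; clad → 17.2.2.1. Scheduled 7%. Osteria agreement on 17.2.4.2: 17.2.2.1 not covered; Osteria agreement on 17.1.2: 17.2.2.1 not covered. → 7%.
Line B: non-alloy steel → 17.1; tubes → 17.1.2; clad → 17.1.2.3. Scheduled 28%. Osteria agreement on 17.2.4.2: 17.1.2.3 not covered; Osteria agreement on 17.1.2: RVC ≥ 40% → 6% available; preferential 6%. → 6%.
Line C: copper → 17.2; in bars → 17.2.4; hot-rolled → 17.2.4.1. Scheduled 24%. Belmark agreement on 17.1.2: 17.2.4.1 not covered; Belmark agreement on 17.2.4.2: 17.2.4.1 not covered; anti-dumping (Belmark, 17.2): +8%; total 24% + 8% = 32%. → 32%.
Line D: non-alloy steel → 17.1; flat-rolled → 17.1.1; hot-rolled → 17.1.1.2. Scheduled 27%. Belmark agreement on 17.1.2: 17.1.1.2 not covered; Belmark agreement on 17.2.4.2: 17.1.1.2 not covered. → 27%.
Sum: 7% + 6% + 32% + 27% = 72%.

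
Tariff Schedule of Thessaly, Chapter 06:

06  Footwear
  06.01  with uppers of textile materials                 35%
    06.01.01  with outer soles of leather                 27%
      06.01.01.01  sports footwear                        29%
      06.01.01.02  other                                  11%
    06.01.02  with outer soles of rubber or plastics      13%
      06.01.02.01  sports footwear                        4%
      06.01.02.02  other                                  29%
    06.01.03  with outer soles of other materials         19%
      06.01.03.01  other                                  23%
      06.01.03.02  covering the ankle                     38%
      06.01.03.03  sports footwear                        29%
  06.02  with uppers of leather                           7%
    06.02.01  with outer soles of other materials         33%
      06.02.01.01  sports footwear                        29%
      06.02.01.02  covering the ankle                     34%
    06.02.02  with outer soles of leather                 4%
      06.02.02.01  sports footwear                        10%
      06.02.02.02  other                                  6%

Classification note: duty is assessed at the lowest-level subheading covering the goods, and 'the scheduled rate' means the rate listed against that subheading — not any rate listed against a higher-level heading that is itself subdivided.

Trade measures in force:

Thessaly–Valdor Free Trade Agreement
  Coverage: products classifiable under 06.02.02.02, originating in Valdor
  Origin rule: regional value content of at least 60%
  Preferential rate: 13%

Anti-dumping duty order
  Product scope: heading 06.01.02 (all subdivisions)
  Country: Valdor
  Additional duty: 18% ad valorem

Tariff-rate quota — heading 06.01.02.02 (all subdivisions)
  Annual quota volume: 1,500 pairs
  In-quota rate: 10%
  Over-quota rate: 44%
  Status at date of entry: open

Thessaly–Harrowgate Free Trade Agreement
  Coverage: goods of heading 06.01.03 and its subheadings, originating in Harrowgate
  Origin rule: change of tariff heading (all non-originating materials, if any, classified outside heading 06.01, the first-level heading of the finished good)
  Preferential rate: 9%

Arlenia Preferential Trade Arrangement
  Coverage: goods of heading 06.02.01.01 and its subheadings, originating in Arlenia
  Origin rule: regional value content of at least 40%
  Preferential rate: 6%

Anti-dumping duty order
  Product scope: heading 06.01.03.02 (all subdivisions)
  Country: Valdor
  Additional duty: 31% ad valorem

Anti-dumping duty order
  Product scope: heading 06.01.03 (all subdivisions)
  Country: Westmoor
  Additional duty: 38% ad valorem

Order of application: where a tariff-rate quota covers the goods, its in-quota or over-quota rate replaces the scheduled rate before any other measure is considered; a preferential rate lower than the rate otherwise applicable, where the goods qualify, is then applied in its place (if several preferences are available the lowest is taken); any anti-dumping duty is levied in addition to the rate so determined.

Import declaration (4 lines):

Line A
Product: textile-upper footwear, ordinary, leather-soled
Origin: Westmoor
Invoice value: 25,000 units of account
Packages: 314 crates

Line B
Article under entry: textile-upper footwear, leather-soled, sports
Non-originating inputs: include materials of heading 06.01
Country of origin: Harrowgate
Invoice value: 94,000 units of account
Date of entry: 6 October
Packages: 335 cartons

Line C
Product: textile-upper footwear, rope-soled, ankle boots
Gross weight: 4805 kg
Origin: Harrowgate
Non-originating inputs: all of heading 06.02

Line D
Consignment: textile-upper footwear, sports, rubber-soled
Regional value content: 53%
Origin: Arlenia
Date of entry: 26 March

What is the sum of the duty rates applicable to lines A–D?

53%

Line A: textile-upper → 06.01; leather-soled → 06.01.01; ordinary → 06.01.01.02. Scheduled 11%. No special measure applies. → 11%.
Line B: textile-upper → 06.01; leather-soled → 06.01.01; sports → 06.01.01.01. Scheduled 29%. Harrowgate agreement on 06.01.03: 06.01.01.01 not covered. → 29%.
Line C: textile-upper → 06.01; rope-soled → 06.01.03; ankle boots → 06.01.03.02. Scheduled 38%. Harrowgate agreement on 06.01.03: CTH met → 9% available; preferential 9%. → 9%.
Line D: textile-upper → 06.01; rubber-soled → 06.01.02; sports → 06.01.02.01. Scheduled 4%. Arlenia agreement on 06.02.01.01: 06.01.02.01 not covered. → 4%.
Sum: 11% + 29% + 9% + 4% = 53%.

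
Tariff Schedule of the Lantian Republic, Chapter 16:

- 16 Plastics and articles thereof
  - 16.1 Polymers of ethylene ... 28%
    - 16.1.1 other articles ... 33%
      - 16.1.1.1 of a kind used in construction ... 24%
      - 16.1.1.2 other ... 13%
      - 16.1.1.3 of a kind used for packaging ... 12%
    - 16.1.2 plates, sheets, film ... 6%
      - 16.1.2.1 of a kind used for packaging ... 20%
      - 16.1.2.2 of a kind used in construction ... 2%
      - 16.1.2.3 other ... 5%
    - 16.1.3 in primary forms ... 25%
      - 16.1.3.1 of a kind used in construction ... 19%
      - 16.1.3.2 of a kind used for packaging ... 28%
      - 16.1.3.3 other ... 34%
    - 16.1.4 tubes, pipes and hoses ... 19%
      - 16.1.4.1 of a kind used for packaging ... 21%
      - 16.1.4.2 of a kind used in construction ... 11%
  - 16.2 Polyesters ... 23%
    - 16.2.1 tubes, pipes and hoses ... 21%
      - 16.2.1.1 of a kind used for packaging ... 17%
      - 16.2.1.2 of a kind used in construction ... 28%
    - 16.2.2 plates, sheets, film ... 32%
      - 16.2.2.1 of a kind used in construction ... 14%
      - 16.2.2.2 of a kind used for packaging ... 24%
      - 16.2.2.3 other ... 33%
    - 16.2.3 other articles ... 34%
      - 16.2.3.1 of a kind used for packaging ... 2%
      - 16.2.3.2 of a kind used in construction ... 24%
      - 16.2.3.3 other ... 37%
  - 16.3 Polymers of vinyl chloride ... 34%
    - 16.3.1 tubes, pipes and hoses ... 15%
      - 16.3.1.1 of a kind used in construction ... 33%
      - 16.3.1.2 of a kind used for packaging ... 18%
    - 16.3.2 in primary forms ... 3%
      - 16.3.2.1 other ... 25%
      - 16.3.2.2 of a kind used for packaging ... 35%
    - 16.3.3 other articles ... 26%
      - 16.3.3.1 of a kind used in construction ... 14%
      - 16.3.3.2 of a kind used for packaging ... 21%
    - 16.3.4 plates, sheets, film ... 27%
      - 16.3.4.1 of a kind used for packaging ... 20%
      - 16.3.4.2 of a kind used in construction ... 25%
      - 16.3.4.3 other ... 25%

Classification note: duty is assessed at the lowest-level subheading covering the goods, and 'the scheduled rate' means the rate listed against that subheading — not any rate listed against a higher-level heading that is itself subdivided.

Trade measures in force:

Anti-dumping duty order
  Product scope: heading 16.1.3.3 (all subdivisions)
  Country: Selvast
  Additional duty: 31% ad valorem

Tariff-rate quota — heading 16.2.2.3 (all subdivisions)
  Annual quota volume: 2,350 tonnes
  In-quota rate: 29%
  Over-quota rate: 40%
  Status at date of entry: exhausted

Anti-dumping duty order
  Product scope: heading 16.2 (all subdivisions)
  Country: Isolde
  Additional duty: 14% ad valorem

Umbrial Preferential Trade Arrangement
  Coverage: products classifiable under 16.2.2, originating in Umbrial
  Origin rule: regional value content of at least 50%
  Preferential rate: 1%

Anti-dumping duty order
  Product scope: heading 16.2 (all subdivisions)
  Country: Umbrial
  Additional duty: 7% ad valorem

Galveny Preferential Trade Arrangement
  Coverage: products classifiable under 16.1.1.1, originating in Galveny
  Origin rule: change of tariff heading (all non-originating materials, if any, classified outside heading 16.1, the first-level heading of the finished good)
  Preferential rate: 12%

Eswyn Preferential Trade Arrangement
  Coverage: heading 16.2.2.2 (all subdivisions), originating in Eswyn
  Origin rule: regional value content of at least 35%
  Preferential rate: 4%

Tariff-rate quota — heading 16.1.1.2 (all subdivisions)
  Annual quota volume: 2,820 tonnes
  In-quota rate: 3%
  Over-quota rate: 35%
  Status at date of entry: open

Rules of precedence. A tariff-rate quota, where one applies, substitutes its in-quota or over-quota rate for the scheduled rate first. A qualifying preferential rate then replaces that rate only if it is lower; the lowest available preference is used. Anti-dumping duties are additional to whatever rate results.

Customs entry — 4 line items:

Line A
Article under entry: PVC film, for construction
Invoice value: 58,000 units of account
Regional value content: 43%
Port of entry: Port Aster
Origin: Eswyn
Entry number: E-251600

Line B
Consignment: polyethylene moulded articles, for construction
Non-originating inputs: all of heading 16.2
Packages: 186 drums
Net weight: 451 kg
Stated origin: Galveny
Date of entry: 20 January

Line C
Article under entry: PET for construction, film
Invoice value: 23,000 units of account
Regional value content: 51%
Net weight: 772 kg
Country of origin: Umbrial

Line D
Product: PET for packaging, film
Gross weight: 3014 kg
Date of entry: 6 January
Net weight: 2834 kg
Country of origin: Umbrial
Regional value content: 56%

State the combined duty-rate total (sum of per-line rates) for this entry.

Line A: PVC → 16.3; film → 16.3.4; for construction → 16.3.4.2. Scheduled 25%. Eswyn agreement on 16.2.2.2: 16.3.4.2 not covered. → 25%.
Line B: polyethylene → 16.1; moulded articles → 16.1.1; for construction → 16.1.1.1. Scheduled 24%. Galveny agreement on 16.1.1.1: CTH met → 12% available; preferential 12%. → 12%.
Line C: PET → 16.2; film → 16.2.2; for construction → 16.2.2.1. Scheduled 14%. Umbrial agreement on 16.2.2: RVC ≥ 50% → 1% available; preferential 1%; anti-dumping (Umbrial, 16.2): +7%; total 1% + 7% = 8%. → 8%.
Line D: PET → 16.2; film → 16.2.2; for packaging → 16.2.2.2. Scheduled 24%. Umbrial agreement on 16.2.2: RVC ≥ 50% → 1% available; preferential 1%; anti-dumping (Umbrial, 16.2): +7%; total 1% + 7% = 8%. → 8%.
Sum: 25% + 12% + 8% + 8% = 53%.

53%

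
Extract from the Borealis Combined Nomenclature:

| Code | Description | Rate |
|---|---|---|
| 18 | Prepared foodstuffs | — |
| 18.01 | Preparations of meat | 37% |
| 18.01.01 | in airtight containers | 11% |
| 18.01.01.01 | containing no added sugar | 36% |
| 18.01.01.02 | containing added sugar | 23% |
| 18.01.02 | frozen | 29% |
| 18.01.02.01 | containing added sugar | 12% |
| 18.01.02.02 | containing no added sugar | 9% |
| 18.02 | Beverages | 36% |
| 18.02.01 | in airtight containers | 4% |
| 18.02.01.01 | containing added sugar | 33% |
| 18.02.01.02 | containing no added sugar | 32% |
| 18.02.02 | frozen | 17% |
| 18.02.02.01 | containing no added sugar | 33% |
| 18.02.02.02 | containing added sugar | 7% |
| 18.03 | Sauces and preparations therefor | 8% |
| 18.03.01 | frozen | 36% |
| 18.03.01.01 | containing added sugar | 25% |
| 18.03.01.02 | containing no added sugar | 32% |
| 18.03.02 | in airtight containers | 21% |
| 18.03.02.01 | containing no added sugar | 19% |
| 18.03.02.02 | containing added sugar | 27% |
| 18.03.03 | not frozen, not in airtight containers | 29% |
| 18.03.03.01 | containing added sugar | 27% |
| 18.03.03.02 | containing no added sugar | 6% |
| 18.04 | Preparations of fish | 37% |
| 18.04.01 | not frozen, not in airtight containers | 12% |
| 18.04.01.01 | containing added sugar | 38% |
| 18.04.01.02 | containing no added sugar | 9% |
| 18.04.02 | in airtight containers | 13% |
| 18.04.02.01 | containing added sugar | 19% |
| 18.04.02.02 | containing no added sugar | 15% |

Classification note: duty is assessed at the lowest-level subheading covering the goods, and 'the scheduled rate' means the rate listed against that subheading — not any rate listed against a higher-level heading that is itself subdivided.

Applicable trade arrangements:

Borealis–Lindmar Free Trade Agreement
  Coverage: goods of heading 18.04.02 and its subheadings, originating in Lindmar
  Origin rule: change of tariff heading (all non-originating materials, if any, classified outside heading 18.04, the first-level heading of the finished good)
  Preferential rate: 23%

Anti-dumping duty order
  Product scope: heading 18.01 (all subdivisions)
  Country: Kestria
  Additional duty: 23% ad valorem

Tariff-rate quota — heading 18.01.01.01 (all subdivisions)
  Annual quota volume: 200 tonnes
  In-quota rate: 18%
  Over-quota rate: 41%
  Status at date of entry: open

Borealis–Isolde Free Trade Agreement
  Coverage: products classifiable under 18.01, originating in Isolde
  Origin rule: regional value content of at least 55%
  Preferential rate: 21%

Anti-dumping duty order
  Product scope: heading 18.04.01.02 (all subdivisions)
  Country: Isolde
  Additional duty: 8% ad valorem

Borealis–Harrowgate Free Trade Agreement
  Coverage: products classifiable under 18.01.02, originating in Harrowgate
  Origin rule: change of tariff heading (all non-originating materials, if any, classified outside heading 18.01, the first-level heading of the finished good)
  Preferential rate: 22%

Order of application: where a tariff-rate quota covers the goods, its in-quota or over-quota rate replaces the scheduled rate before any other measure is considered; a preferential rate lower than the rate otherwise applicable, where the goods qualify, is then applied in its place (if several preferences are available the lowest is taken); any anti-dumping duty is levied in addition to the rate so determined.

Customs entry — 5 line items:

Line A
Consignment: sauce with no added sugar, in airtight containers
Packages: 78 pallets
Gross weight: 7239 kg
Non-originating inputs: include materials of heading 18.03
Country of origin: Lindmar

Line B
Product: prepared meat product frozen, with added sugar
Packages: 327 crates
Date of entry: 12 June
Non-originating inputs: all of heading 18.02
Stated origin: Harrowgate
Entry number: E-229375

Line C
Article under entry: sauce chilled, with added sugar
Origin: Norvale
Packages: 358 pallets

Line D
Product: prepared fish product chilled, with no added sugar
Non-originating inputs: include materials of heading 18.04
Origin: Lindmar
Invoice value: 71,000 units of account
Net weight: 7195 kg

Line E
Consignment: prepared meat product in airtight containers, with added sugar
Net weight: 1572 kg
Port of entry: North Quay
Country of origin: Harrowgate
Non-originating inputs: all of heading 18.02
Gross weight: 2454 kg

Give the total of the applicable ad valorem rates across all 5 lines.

Line A: sauce → 18.03; in airtight containers → 18.03.02; with no added sugar → 18.03.02.01. Scheduled 19%. Lindmar agreement on 18.04.02: 18.03.02.01 not covered. → 19%.
Line B: prepared meat product → 18.01; frozen → 18.01.02; with added sugar → 18.01.02.01. Scheduled 12%. Harrowgate agreement on 18.01.02: CTH met → 22% available; preference 22% not lower than 12% → no reduction. → 12%.
Line C: sauce → 18.03; chilled → 18.03.03; with added sugar → 18.03.03.01. Scheduled 27%. No special measure applies. → 27%.
Line D: prepared fish product → 18.04; chilled → 18.04.01; with no added sugar → 18.04.01.02. Scheduled 9%. Lindmar agreement on 18.04.02: 18.04.01.02 not covered. → 9%.
Line E: prepared meat product → 18.01; in airtight containers → 18.01.01; with added sugar → 18.01.01.02. Scheduled 23%. Harrowgate agreement on 18.01.02: 18.01.01.02 not covered. → 23%.
Sum: 19% + 12% + 27% + 9% + 23% = 90%.

90%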